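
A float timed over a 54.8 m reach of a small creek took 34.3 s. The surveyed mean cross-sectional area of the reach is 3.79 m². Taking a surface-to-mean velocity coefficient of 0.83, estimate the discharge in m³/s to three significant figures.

5.03 m³/s

v_surface = L / t̄ = 54.8 / 34.3 = 1.598 m/s
v_mean = 0.83 × 1.598 = 1.326 m/s
Q = A × v_mean = 3.79 × 1.326 = 5.026 m³/s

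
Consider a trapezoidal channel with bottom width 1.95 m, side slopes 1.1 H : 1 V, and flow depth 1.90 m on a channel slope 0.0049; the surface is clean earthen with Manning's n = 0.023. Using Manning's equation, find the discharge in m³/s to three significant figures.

A = (b + z·y)·y = (1.95 + 1.1×1.90)×1.90 = 7.676 m²
P = b + 2y√(1+z²) = 1.95 + 2×1.90×√(1+1.1²) = 7.599 m
R = A/P = 7.676/7.599 = 1.010 m
Q = (1/n)·A·R^(2/3)·S^(1/2) = (1/0.023) × 7.676 × 1.010^(2/3) × 0.0049^(1/2) = 23.52 m³/s

23.5 m³/s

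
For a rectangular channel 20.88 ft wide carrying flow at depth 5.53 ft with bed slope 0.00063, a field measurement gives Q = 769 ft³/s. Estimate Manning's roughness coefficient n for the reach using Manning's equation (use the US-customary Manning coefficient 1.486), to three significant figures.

A = b·y = 20.88 × 5.53 = 115.5 ft²
P = b + 2y = 20.88 + 2×5.53 = 31.94 ft
R = A/P = 115.5/31.94 = 3.615 ft
n = (1.486/Q)·A·R^(2/3)·S^(1/2) = (1.486/769) × 115.5 × 2.355 × 0.02510 = 0.01319

0.0132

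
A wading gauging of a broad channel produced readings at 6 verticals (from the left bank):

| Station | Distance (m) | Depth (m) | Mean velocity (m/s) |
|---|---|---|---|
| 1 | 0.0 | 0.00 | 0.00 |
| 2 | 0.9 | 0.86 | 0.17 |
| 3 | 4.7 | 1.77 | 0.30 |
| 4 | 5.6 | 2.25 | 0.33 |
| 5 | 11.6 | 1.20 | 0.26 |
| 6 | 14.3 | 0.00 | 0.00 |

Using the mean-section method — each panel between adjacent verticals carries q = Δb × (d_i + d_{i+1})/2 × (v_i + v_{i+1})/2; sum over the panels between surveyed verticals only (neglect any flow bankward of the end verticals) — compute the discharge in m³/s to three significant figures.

5.04 m³/s

Panel 1-2: Δb = 0.9 m, d̄ = (0.00+0.86)/2 = 0.43, v̄ = (0.00+0.17)/2 = 0.085 → q = 0.9×0.43×0.085 = 0.03290 m³/s
Panel 2-3: Δb = 3.8 m, d̄ = (0.86+1.77)/2 = 1.315, v̄ = (0.17+0.30)/2 = 0.235 → q = 3.8×1.315×0.235 = 1.174 m³/s
Panel 3-4: Δb = 0.9 m, d̄ = (1.77+2.25)/2 = 2.01, v̄ = (0.30+0.33)/2 = 0.315 → q = 0.9×2.01×0.315 = 0.5698 m³/s
Panel 4-5: Δb = 6 m, d̄ = (2.25+1.20)/2 = 1.725, v̄ = (0.33+0.26)/2 = 0.295 → q = 6×1.725×0.295 = 3.053 m³/s
Panel 5-6: Δb = 2.7 m, d̄ = (1.20+0.00)/2 = 0.6, v̄ = (0.26+0.00)/2 = 0.13 → q = 2.7×0.6×0.13 = 0.2106 m³/s
Q = Σ q = 5.041 m³/s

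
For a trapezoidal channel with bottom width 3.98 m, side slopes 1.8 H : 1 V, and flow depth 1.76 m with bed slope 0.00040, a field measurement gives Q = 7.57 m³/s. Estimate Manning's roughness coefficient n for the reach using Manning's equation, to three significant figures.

0.0359

A = (b + z·y)·y = (3.98 + 1.8×1.76)×1.76 = 12.58 m²
P = b + 2y√(1+z²) = 3.98 + 2×1.76×√(1+1.8²) = 11.23 m
R = A/P = 12.58/11.23 = 1.120 m
n = (1/Q)·A·R^(2/3)·S^(1/2) = (1/7.57) × 12.58 × 1.079 × 0.02000 = 0.03586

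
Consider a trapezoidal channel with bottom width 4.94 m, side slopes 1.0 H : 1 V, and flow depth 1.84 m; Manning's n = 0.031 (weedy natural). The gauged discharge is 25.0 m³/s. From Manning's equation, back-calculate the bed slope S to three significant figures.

0.00293

A = (b + z·y)·y = (4.94 + 1.0×1.84)×1.84 = 12.48 m²
P = b + 2y√(1+z²) = 4.94 + 2×1.84×√(1+1.0²) = 10.14 m
R = A/P = 12.48/10.14 = 1.230 m
S = (Q·n / (1·A·R^(2/3)))² = (25.0×0.031 / (1×12.48×1.148))² = 0.002929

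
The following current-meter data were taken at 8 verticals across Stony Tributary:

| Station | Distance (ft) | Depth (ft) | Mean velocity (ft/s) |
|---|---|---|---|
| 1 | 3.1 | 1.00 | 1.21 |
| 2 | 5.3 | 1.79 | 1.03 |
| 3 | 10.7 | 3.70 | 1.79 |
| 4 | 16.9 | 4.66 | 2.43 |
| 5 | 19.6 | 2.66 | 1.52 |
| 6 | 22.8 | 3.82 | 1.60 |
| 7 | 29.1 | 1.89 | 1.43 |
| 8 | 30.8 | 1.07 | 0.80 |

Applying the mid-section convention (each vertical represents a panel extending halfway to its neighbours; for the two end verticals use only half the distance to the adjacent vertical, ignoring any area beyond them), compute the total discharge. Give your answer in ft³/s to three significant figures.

w_1 = (5.3 − 3.1)/2 = 1.1 ft; q_1 = 1.21 × 1.00 × 1.1 = 1.331 ft³/s
w_2 = (10.7 − 3.1)/2 = 3.8 ft; q_2 = 1.03 × 1.79 × 3.8 = 7.006 ft³/s
w_3 = (16.9 − 5.3)/2 = 5.8 ft; q_3 = 1.79 × 3.70 × 5.8 = 38.41 ft³/s
w_4 = (19.6 − 10.7)/2 = 4.45 ft; q_4 = 2.43 × 4.66 × 4.45 = 50.39 ft³/s
w_5 = (22.8 − 16.9)/2 = 2.95 ft; q_5 = 1.52 × 2.66 × 2.95 = 11.93 ft³/s
w_6 = (29.1 − 19.6)/2 = 4.75 ft; q_6 = 1.60 × 3.82 × 4.75 = 29.03 ft³/s
w_7 = (30.8 − 22.8)/2 = 4 ft; q_7 = 1.43 × 1.89 × 4 = 10.81 ft³/s
w_8 = (30.8 − 29.1)/2 = 0.85 ft; q_8 = 0.80 × 1.07 × 0.85 = 0.7276 ft³/s
Q = Σ qᵢ = 149.6 ft³/s

150 ft³/s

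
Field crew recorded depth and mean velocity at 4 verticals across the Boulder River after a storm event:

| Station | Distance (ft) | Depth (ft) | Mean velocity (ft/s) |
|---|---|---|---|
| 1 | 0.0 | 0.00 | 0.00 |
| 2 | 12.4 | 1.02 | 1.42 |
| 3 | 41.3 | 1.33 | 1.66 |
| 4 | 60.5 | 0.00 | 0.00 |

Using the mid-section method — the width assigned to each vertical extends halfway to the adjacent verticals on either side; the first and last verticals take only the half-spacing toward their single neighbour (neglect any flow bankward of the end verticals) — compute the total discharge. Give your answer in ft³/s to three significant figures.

83.0 ft³/s

w_2 = (41.3 − 0.0)/2 = 20.65 ft; q_2 = 1.42 × 1.02 × 20.65 = 29.91 ft³/s
w_3 = (60.5 − 12.4)/2 = 24.05 ft; q_3 = 1.66 × 1.33 × 24.05 = 53.10 ft³/s
Stations 1, 4 contribute zero (depth or velocity is 0).
Q = Σ qᵢ = 83.01 ft³/s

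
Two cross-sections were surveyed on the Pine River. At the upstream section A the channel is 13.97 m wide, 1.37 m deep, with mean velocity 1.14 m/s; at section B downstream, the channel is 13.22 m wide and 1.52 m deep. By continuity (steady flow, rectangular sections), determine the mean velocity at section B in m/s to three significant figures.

1.09 m/s

Q = A₁V₁ = (13.97×1.37) × 1.14 = 21.82 m³/s
A₂ = 13.22 × 1.52 = 20.09 m²
V₂ = Q/A₂ = 21.82/20.09 = 1.086 m/s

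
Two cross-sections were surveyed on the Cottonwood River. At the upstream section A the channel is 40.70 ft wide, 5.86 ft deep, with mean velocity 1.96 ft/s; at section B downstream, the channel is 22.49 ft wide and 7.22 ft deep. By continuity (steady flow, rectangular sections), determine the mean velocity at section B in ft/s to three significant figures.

Q = A₁V₁ = (40.70×5.86) × 1.96 = 467.5 ft³/s
A₂ = 22.49 × 7.22 = 162.4 ft²
V₂ = Q/A₂ = 467.5/162.4 = 2.879 ft/s

2.88 ft/s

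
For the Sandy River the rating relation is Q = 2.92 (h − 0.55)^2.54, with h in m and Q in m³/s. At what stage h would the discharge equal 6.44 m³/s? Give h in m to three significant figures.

1.92 m

h − h₀ = (Q/C)^(1/b) = (6.44/2.92)^(1/2.54) = 1.365 m
h = 0.55 + 1.365 = 1.915 m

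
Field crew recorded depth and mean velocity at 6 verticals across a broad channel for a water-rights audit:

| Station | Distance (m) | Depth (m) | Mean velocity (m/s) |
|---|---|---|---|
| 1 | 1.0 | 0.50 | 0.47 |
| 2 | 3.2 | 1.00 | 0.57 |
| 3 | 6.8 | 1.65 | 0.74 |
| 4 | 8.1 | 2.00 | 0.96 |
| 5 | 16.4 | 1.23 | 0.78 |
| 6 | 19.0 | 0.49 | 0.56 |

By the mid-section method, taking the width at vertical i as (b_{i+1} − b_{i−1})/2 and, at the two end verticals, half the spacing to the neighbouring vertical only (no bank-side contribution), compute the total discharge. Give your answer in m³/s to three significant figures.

19.7 m³/s

w_1 = (3.2 − 1.0)/2 = 1.1 m; q_1 = 0.47 × 0.50 × 1.1 = 0.2585 m³/s
w_2 = (6.8 − 1.0)/2 = 2.9 m; q_2 = 0.57 × 1.00 × 2.9 = 1.653 m³/s
w_3 = (8.1 − 3.2)/2 = 2.45 m; q_3 = 0.74 × 1.65 × 2.45 = 2.991 m³/s
w_4 = (16.4 − 6.8)/2 = 4.8 m; q_4 = 0.96 × 2.00 × 4.8 = 9.216 m³/s
w_5 = (19.0 − 8.1)/2 = 5.45 m; q_5 = 0.78 × 1.23 × 5.45 = 5.229 m³/s
w_6 = (19.0 − 16.4)/2 = 1.3 m; q_6 = 0.56 × 0.49 × 1.3 = 0.3567 m³/s
Q = Σ qᵢ = 19.70 m³/s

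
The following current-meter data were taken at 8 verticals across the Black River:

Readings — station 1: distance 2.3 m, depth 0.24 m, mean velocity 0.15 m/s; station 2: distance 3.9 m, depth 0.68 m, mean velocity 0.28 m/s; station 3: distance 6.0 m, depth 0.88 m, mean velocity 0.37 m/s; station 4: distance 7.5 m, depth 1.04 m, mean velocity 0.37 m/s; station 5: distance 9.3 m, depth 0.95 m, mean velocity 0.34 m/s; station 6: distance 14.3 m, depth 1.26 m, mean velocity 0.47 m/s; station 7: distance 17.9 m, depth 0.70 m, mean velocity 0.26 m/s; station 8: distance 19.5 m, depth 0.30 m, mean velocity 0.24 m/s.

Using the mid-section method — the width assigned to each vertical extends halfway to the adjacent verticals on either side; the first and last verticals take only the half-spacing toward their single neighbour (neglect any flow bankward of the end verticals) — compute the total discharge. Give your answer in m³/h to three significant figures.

20800 m³/h

w_1 = (3.9 − 2.3)/2 = 0.8 m; q_1 = 0.15 × 0.24 × 0.8 = 0.02880 m³/s
w_2 = (6.0 − 2.3)/2 = 1.85 m; q_2 = 0.28 × 0.68 × 1.85 = 0.3522 m³/s
w_3 = (7.5 − 3.9)/2 = 1.8 m; q_3 = 0.37 × 0.88 × 1.8 = 0.5861 m³/s
w_4 = (9.3 − 6.0)/2 = 1.65 m; q_4 = 0.37 × 1.04 × 1.65 = 0.6349 m³/s
w_5 = (14.3 − 7.5)/2 = 3.4 m; q_5 = 0.34 × 0.95 × 3.4 = 1.098 m³/s
w_6 = (17.9 − 9.3)/2 = 4.3 m; q_6 = 0.47 × 1.26 × 4.3 = 2.546 m³/s
w_7 = (19.5 − 14.3)/2 = 2.6 m; q_7 = 0.26 × 0.70 × 2.6 = 0.4732 m³/s
w_8 = (19.5 − 17.9)/2 = 0.8 m; q_8 = 0.24 × 0.30 × 0.8 = 0.05760 m³/s
Q = Σ qᵢ = 5.778 m³/s
= 5.778 × 3600 = 20800 m³/h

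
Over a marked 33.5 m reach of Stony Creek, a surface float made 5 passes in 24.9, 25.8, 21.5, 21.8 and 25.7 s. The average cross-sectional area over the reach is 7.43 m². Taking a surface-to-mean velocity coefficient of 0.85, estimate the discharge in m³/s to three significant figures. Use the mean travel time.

8.84 m³/s

t̄ = (24.9 + 25.8 + 21.5 + 21.8 + 25.7) / 5 = 23.94 s
v_surface = L / t̄ = 33.5 / 23.94 = 1.399 m/s
v_mean = 0.85 × 1.399 = 1.189 m/s
Q = A × v_mean = 7.43 × 1.189 = 8.837 m³/s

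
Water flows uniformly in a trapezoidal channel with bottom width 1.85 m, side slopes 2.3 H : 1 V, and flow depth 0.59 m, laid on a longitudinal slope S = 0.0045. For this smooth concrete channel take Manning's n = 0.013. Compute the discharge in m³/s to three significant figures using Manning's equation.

A = (b + z·y)·y = (1.85 + 2.3×0.59)×0.59 = 1.892 m²
P = b + 2y√(1+z²) = 1.85 + 2×0.59×√(1+2.3²) = 4.809 m
R = A/P = 1.892/4.809 = 0.3934 m
Q = (1/n)·A·R^(2/3)·S^(1/2) = (1/0.013) × 1.892 × 0.3934^(2/3) × 0.0045^(1/2) = 5.242 m³/s

5.24 m³/s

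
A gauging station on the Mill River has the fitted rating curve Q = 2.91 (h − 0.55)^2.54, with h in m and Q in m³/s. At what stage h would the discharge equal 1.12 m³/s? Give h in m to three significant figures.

1.24 m

h − h₀ = (Q/C)^(1/b) = (1.12/2.91)^(1/2.54) = 0.6867 m
h = 0.55 + 0.6867 = 1.237 m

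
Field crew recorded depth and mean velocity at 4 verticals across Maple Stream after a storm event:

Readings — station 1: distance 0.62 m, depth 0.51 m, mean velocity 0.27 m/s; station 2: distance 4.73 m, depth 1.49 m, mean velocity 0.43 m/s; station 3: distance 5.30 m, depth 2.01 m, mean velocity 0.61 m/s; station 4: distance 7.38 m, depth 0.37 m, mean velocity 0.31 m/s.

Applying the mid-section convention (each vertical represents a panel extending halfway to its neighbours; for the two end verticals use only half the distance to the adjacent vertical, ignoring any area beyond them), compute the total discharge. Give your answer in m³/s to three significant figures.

3.53 m³/s

w_1 = (4.73 − 0.62)/2 = 2.055 m; q_1 = 0.27 × 0.51 × 2.055 = 0.2830 m³/s
w_2 = (5.30 − 0.62)/2 = 2.34 m; q_2 = 0.43 × 1.49 × 2.34 = 1.499 m³/s
w_3 = (7.38 − 4.73)/2 = 1.325 m; q_3 = 0.61 × 2.01 × 1.325 = 1.625 m³/s
w_4 = (7.38 − 5.30)/2 = 1.04 m; q_4 = 0.31 × 0.37 × 1.04 = 0.1193 m³/s
Q = Σ qᵢ = 3.526 m³/s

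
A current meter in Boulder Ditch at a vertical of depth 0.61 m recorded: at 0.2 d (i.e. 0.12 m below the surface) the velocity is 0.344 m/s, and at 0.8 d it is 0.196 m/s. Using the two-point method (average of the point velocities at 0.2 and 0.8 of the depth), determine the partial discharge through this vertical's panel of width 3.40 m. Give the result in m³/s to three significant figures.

0.560 m³/s

v̄ = (0.344 + 0.196) / 2 = 0.2700 m/s
q = v̄ × d × w = 0.2700 × 0.61 × 3.40 = 0.5600 m³/s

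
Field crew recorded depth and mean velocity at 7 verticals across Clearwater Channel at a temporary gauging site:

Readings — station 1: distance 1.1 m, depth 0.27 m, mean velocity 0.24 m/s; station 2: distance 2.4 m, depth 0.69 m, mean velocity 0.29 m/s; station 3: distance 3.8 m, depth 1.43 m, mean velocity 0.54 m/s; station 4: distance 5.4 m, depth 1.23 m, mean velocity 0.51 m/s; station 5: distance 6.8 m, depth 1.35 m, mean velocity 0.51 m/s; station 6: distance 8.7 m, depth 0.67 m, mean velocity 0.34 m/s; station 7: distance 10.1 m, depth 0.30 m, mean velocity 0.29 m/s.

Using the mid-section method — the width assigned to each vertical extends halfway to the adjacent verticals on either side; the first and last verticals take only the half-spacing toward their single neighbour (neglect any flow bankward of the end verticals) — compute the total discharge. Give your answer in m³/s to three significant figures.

w_1 = (2.4 − 1.1)/2 = 0.65 m; q_1 = 0.24 × 0.27 × 0.65 = 0.04212 m³/s
w_2 = (3.8 − 1.1)/2 = 1.35 m; q_2 = 0.29 × 0.69 × 1.35 = 0.2701 m³/s
w_3 = (5.4 − 2.4)/2 = 1.5 m; q_3 = 0.54 × 1.43 × 1.5 = 1.158 m³/s
w_4 = (6.8 − 3.8)/2 = 1.5 m; q_4 = 0.51 × 1.23 × 1.5 = 0.9410 m³/s
w_5 = (8.7 − 5.4)/2 = 1.65 m; q_5 = 0.51 × 1.35 × 1.65 = 1.136 m³/s
w_6 = (10.1 − 6.8)/2 = 1.65 m; q_6 = 0.34 × 0.67 × 1.65 = 0.3759 m³/s
w_7 = (10.1 − 8.7)/2 = 0.7 m; q_7 = 0.29 × 0.30 × 0.7 = 0.06090 m³/s
Q = Σ qᵢ = 3.984 m³/s

3.98 m³/s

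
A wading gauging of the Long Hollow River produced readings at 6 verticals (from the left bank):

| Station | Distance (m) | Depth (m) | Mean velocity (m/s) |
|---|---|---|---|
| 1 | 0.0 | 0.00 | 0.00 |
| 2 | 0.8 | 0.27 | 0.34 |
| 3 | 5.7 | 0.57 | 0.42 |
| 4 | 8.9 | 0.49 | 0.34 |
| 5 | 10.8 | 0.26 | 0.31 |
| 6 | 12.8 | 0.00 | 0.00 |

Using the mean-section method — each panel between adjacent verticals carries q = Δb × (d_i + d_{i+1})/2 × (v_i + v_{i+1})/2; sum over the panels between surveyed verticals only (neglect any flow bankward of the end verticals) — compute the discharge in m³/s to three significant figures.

1.72 m³/s

Panel 1-2: Δb = 0.8 m, d̄ = (0.00+0.27)/2 = 0.135, v̄ = (0.00+0.34)/2 = 0.17 → q = 0.8×0.135×0.17 = 0.01836 m³/s
Panel 2-3: Δb = 4.9 m, d̄ = (0.27+0.57)/2 = 0.42, v̄ = (0.34+0.42)/2 = 0.38 → q = 4.9×0.42×0.38 = 0.7820 m³/s
Panel 3-4: Δb = 3.2 m, d̄ = (0.57+0.49)/2 = 0.53, v̄ = (0.42+0.34)/2 = 0.38 → q = 3.2×0.53×0.38 = 0.6445 m³/s
Panel 4-5: Δb = 1.9 m, d̄ = (0.49+0.26)/2 = 0.375, v̄ = (0.34+0.31)/2 = 0.325 → q = 1.9×0.375×0.325 = 0.2316 m³/s
Panel 5-6: Δb = 2 m, d̄ = (0.26+0.00)/2 = 0.13, v̄ = (0.31+0.00)/2 = 0.155 → q = 2×0.13×0.155 = 0.04030 m³/s
Q = Σ q = 1.717 m³/s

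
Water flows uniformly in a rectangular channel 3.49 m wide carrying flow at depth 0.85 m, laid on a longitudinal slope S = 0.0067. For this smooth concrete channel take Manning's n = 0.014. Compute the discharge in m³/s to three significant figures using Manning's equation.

A = b·y = 3.49 × 0.85 = 2.967 m²
P = b + 2y = 3.49 + 2×0.85 = 5.190 m
R = A/P = 2.967/5.190 = 0.5716 m
Q = (1/n)·A·R^(2/3)·S^(1/2) = (1/0.014) × 2.967 × 0.5716^(2/3) × 0.0067^(1/2) = 11.95 m³/s

11.9 m³/s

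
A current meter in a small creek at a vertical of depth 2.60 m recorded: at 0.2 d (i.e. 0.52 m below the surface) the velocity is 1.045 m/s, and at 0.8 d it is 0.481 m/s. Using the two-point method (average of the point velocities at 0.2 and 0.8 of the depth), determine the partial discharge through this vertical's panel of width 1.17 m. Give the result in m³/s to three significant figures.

v̄ = (1.045 + 0.481) / 2 = 0.7630 m/s
q = v̄ × d × w = 0.7630 × 2.60 × 1.17 = 2.321 m³/s

2.32 m³/s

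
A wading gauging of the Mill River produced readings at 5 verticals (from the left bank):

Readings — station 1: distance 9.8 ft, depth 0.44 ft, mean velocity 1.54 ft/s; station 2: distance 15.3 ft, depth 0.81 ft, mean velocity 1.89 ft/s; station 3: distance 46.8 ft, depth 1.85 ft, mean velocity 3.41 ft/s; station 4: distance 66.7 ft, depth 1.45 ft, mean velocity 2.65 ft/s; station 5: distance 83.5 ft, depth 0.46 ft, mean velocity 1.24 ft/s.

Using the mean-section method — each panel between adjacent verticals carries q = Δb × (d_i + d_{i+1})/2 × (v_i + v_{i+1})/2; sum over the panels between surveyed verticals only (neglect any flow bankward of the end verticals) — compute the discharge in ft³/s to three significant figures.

248 ft³/s

Panel 1-2: Δb = 5.5 ft, d̄ = (0.44+0.81)/2 = 0.625, v̄ = (1.54+1.89)/2 = 1.715 → q = 5.5×0.625×1.715 = 5.895 ft³/s
Panel 2-3: Δb = 31.5 ft, d̄ = (0.81+1.85)/2 = 1.33, v̄ = (1.89+3.41)/2 = 2.65 → q = 31.5×1.33×2.65 = 111.0 ft³/s
Panel 3-4: Δb = 19.9 ft, d̄ = (1.85+1.45)/2 = 1.65, v̄ = (3.41+2.65)/2 = 3.03 → q = 19.9×1.65×3.03 = 99.49 ft³/s
Panel 4-5: Δb = 16.8 ft, d̄ = (1.45+0.46)/2 = 0.955, v̄ = (2.65+1.24)/2 = 1.945 → q = 16.8×0.955×1.945 = 31.21 ft³/s
Q = Σ q = 247.6 ft³/s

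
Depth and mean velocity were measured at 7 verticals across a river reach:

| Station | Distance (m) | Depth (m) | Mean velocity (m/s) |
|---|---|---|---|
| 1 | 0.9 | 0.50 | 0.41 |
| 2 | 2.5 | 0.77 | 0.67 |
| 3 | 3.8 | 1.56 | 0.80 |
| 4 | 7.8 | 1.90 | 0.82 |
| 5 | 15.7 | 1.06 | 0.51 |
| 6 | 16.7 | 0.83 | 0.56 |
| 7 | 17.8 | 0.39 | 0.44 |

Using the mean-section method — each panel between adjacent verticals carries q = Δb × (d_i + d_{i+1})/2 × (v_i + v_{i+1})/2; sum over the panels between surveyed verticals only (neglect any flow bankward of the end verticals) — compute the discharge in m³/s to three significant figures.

15.9 m³/s

Panel 1-2: Δb = 1.6 m, d̄ = (0.50+0.77)/2 = 0.635, v̄ = (0.41+0.67)/2 = 0.54 → q = 1.6×0.635×0.54 = 0.5486 m³/s
Panel 2-3: Δb = 1.3 m, d̄ = (0.77+1.56)/2 = 1.165, v̄ = (0.67+0.80)/2 = 0.735 → q = 1.3×1.165×0.735 = 1.113 m³/s
Panel 3-4: Δb = 4 m, d̄ = (1.56+1.90)/2 = 1.73, v̄ = (0.80+0.82)/2 = 0.81 → q = 4×1.73×0.81 = 5.605 m³/s
Panel 4-5: Δb = 7.9 m, d̄ = (1.90+1.06)/2 = 1.48, v̄ = (0.82+0.51)/2 = 0.665 → q = 7.9×1.48×0.665 = 7.775 m³/s
Panel 5-6: Δb = 1 m, d̄ = (1.06+0.83)/2 = 0.945, v̄ = (0.51+0.56)/2 = 0.535 → q = 1×0.945×0.535 = 0.5056 m³/s
Panel 6-7: Δb = 1.1 m, d̄ = (0.83+0.39)/2 = 0.61, v̄ = (0.56+0.44)/2 = 0.5 → q = 1.1×0.61×0.5 = 0.3355 m³/s
Q = Σ q = 15.88 m³/s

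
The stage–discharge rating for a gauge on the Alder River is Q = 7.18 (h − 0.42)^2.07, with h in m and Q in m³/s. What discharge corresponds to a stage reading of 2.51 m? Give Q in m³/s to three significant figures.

33.0 m³/s

Q = 7.18 × (2.51 − 0.42)^2.07 = 7.18 × 2.09^2.07 = 33.02 m³/s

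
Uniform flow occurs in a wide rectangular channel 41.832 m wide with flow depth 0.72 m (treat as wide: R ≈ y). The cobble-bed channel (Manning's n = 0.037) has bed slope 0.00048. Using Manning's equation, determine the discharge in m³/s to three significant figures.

14.3 m³/s

A = b·y = 41.832 × 0.72 = 30.12 m²
Wide channel: R ≈ y = 0.72 m
Q = (1/n)·A·R^(2/3)·S^(1/2) = (1/0.037) × 30.12 × 0.7200^(2/3) × 0.00048^(1/2) = 14.33 m³/s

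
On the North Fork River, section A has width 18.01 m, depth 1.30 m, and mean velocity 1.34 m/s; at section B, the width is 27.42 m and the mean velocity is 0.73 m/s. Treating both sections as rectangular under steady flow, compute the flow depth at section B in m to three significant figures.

Q = A₁V₁ = (18.01×1.30) × 1.34 = 31.37 m³/s
d₂ = Q/(b₂ V₂) = 31.37/(27.42×0.73) = 1.567 m

1.57 m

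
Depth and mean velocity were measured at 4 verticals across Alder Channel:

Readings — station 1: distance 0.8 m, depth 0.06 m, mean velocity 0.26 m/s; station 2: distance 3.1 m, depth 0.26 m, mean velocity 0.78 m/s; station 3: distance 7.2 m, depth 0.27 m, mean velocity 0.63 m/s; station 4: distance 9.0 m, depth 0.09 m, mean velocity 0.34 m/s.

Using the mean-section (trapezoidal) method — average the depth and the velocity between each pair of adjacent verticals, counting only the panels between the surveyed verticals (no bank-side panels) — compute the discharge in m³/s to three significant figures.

1.11 m³/s

Panel 1-2: Δb = 2.3 m, d̄ = (0.06+0.26)/2 = 0.16, v̄ = (0.26+0.78)/2 = 0.52 → q = 2.3×0.16×0.52 = 0.1914 m³/s
Panel 2-3: Δb = 4.1 m, d̄ = (0.26+0.27)/2 = 0.265, v̄ = (0.78+0.63)/2 = 0.705 → q = 4.1×0.265×0.705 = 0.7660 m³/s
Panel 3-4: Δb = 1.8 m, d̄ = (0.27+0.09)/2 = 0.18, v̄ = (0.63+0.34)/2 = 0.485 → q = 1.8×0.18×0.485 = 0.1571 m³/s
Q = Σ q = 1.114 m³/s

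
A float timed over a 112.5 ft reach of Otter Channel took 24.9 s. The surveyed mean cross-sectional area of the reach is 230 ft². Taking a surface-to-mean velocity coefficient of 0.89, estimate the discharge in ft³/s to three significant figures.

925 ft³/s

v_surface = L / t̄ = 112.5 / 24.9 = 4.518 ft/s
v_mean = 0.89 × 4.518 = 4.021 ft/s
Q = A × v_mean = 230 × 4.021 = 924.8 ft³/s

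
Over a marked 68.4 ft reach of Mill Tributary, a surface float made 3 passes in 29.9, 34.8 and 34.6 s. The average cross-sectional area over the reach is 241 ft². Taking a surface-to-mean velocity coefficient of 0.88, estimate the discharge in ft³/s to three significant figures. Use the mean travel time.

438 ft³/s

t̄ = (29.9 + 34.8 + 34.6) / 3 = 33.1 s
v_surface = L / t̄ = 68.4 / 33.1 = 2.066 ft/s
v_mean = 0.88 × 2.066 = 1.818 ft/s
Q = A × v_mean = 241 × 1.818 = 438.3 ft³/s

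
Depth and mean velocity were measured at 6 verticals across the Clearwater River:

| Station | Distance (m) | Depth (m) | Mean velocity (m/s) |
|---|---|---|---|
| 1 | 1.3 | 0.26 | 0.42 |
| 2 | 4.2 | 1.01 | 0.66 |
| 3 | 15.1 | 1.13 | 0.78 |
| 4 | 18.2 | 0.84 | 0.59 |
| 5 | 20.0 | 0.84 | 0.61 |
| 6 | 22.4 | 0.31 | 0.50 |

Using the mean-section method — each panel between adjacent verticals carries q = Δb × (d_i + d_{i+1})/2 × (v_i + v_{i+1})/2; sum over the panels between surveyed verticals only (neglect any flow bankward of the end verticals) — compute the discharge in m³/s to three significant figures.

13.2 m³/s

Panel 1-2: Δb = 2.9 m, d̄ = (0.26+1.01)/2 = 0.635, v̄ = (0.42+0.66)/2 = 0.54 → q = 2.9×0.635×0.54 = 0.9944 m³/s
Panel 2-3: Δb = 10.9 m, d̄ = (1.01+1.13)/2 = 1.07, v̄ = (0.66+0.78)/2 = 0.72 → q = 10.9×1.07×0.72 = 8.397 m³/s
Panel 3-4: Δb = 3.1 m, d̄ = (1.13+0.84)/2 = 0.985, v̄ = (0.78+0.59)/2 = 0.685 → q = 3.1×0.985×0.685 = 2.092 m³/s
Panel 4-5: Δb = 1.8 m, d̄ = (0.84+0.84)/2 = 0.84, v̄ = (0.59+0.61)/2 = 0.6 → q = 1.8×0.84×0.6 = 0.9072 m³/s
Panel 5-6: Δb = 2.4 m, d̄ = (0.84+0.31)/2 = 0.575, v̄ = (0.61+0.50)/2 = 0.555 → q = 2.4×0.575×0.555 = 0.7659 m³/s
Q = Σ q = 13.16 m³/s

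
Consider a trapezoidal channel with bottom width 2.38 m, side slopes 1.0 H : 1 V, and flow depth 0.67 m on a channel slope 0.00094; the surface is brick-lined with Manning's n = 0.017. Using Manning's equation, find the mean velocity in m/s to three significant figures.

A = (b + z·y)·y = (2.38 + 1.0×0.67)×0.67 = 2.044 m²
P = b + 2y√(1+z²) = 2.38 + 2×0.67×√(1+1.0²) = 4.275 m
R = A/P = 2.044/4.275 = 0.4780 m
Q = (1/n)·A·R^(2/3)·S^(1/2) = (1/0.017) × 2.044 × 0.4780^(2/3) × 0.00094^(1/2) = 2.253 m³/s
V = Q/A = 2.253/2.044 = 1.103 m/s

1.10 m/s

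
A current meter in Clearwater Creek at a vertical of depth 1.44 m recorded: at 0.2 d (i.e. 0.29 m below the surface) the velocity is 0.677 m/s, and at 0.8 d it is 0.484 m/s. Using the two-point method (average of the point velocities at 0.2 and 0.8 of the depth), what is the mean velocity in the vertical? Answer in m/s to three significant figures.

0.581 m/s

v̄ = (0.677 + 0.484) / 2 = 0.5805 m/s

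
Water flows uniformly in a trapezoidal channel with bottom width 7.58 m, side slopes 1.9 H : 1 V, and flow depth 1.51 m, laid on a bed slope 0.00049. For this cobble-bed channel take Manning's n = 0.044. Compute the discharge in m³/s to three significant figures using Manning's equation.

A = (b + z·y)·y = (7.58 + 1.9×1.51)×1.51 = 15.78 m²
P = b + 2y√(1+z²) = 7.58 + 2×1.51×√(1+1.9²) = 14.06 m
R = A/P = 15.78/14.06 = 1.122 m
Q = (1/n)·A·R^(2/3)·S^(1/2) = (1/0.044) × 15.78 × 1.122^(2/3) × 0.00049^(1/2) = 8.570 m³/s

8.57 m³/s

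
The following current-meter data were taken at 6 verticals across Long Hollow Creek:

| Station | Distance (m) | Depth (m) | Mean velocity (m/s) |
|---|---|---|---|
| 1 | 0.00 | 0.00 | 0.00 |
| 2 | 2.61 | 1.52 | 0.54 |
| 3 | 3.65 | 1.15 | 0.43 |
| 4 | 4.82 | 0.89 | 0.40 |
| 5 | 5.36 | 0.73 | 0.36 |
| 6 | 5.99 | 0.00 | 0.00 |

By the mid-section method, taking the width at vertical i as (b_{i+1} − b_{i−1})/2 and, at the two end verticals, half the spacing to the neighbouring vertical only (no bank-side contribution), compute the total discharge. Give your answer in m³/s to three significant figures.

w_2 = (3.65 − 0.00)/2 = 1.825 m; q_2 = 0.54 × 1.52 × 1.825 = 1.498 m³/s
w_3 = (4.82 − 2.61)/2 = 1.105 m; q_3 = 0.43 × 1.15 × 1.105 = 0.5464 m³/s
w_4 = (5.36 − 3.65)/2 = 0.855 m; q_4 = 0.40 × 0.89 × 0.855 = 0.3044 m³/s
w_5 = (5.99 − 4.82)/2 = 0.585 m; q_5 = 0.36 × 0.73 × 0.585 = 0.1537 m³/s
Stations 1, 6 contribute zero (depth or velocity is 0).
Q = Σ qᵢ = 2.503 m³/s

2.50 m³/s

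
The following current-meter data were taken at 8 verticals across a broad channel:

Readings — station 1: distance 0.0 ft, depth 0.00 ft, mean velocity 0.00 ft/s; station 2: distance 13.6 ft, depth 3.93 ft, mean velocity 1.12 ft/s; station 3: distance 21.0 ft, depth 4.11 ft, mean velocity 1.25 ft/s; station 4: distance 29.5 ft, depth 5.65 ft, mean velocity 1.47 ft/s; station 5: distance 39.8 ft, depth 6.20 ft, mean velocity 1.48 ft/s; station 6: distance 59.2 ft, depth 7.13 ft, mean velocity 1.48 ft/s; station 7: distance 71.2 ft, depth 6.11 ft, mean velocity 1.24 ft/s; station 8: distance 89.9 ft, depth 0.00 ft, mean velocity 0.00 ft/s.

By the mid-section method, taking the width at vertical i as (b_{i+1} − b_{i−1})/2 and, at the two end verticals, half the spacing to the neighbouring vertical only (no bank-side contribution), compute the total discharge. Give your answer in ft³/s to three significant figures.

w_2 = (21.0 − 0.0)/2 = 10.5 ft; q_2 = 1.12 × 3.93 × 10.5 = 46.22 ft³/s
w_3 = (29.5 − 13.6)/2 = 7.95 ft; q_3 = 1.25 × 4.11 × 7.95 = 40.84 ft³/s
w_4 = (39.8 − 21.0)/2 = 9.4 ft; q_4 = 1.47 × 5.65 × 9.4 = 78.07 ft³/s
w_5 = (59.2 − 29.5)/2 = 14.85 ft; q_5 = 1.48 × 6.20 × 14.85 = 136.3 ft³/s
w_6 = (71.2 − 39.8)/2 = 15.7 ft; q_6 = 1.48 × 7.13 × 15.7 = 165.7 ft³/s
w_7 = (89.9 − 59.2)/2 = 15.35 ft; q_7 = 1.24 × 6.11 × 15.35 = 116.3 ft³/s
Stations 1, 8 contribute zero (depth or velocity is 0).
Q = Σ qᵢ = 583.4 ft³/s

583 ft³/s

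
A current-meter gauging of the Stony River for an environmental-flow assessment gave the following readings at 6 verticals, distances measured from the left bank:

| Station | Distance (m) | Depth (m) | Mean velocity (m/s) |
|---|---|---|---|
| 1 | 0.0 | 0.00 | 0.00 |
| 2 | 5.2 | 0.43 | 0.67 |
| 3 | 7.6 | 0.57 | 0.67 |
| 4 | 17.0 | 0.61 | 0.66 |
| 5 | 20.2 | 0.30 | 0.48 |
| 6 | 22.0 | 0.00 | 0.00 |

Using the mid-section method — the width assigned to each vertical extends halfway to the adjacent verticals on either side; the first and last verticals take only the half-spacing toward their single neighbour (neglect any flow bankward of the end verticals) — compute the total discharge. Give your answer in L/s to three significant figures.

6240 L/s

w_2 = (7.6 − 0.0)/2 = 3.8 m; q_2 = 0.67 × 0.43 × 3.8 = 1.095 m³/s
w_3 = (17.0 − 5.2)/2 = 5.9 m; q_3 = 0.67 × 0.57 × 5.9 = 2.253 m³/s
w_4 = (20.2 − 7.6)/2 = 6.3 m; q_4 = 0.66 × 0.61 × 6.3 = 2.536 m³/s
w_5 = (22.0 − 17.0)/2 = 2.5 m; q_5 = 0.48 × 0.30 × 2.5 = 0.3600 m³/s
Stations 1, 6 contribute zero (depth or velocity is 0).
Q = Σ qᵢ = 6.244 m³/s
= 6.244 × 1000 = 6244 L/s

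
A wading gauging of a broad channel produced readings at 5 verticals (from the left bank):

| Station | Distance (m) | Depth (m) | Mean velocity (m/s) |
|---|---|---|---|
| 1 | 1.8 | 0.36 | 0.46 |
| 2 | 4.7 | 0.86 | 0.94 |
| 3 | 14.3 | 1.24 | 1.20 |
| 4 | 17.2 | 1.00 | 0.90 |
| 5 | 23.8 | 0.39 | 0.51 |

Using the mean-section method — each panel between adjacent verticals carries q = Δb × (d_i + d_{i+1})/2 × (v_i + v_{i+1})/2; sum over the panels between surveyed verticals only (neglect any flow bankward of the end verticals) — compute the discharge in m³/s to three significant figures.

Panel 1-2: Δb = 2.9 m, d̄ = (0.36+0.86)/2 = 0.61, v̄ = (0.46+0.94)/2 = 0.7 → q = 2.9×0.61×0.7 = 1.238 m³/s
Panel 2-3: Δb = 9.6 m, d̄ = (0.86+1.24)/2 = 1.05, v̄ = (0.94+1.20)/2 = 1.07 → q = 9.6×1.05×1.07 = 10.79 m³/s
Panel 3-4: Δb = 2.9 m, d̄ = (1.24+1.00)/2 = 1.12, v̄ = (1.20+0.90)/2 = 1.05 → q = 2.9×1.12×1.05 = 3.410 m³/s
Panel 4-5: Δb = 6.6 m, d̄ = (1.00+0.39)/2 = 0.695, v̄ = (0.90+0.51)/2 = 0.705 → q = 6.6×0.695×0.705 = 3.234 m³/s
Q = Σ q = 18.67 m³/s

18.7 m³/s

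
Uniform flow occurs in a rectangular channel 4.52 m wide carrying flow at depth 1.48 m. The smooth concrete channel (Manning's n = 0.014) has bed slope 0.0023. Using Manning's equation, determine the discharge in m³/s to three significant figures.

A = b·y = 4.52 × 1.48 = 6.690 m²
P = b + 2y = 4.52 + 2×1.48 = 7.480 m
R = A/P = 6.690/7.480 = 0.8943 m
Q = (1/n)·A·R^(2/3)·S^(1/2) = (1/0.014) × 6.690 × 0.8943^(2/3) × 0.0023^(1/2) = 21.27 m³/s

21.3 m³/s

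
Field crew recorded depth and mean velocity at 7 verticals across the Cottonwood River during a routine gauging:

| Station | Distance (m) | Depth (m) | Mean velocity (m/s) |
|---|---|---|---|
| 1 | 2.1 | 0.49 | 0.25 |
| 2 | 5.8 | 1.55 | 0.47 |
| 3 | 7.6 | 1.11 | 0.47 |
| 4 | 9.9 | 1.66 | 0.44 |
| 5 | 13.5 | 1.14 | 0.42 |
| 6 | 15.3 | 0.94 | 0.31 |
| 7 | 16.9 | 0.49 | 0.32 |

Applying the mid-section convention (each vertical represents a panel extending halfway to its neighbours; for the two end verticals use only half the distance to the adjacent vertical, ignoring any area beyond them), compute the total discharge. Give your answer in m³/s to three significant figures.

7.37 m³/s

w_1 = (5.8 − 2.1)/2 = 1.85 m; q_1 = 0.25 × 0.49 × 1.85 = 0.2266 m³/s
w_2 = (7.6 − 2.1)/2 = 2.75 m; q_2 = 0.47 × 1.55 × 2.75 = 2.003 m³/s
w_3 = (9.9 − 5.8)/2 = 2.05 m; q_3 = 0.47 × 1.11 × 2.05 = 1.069 m³/s
w_4 = (13.5 − 7.6)/2 = 2.95 m; q_4 = 0.44 × 1.66 × 2.95 = 2.155 m³/s
w_5 = (15.3 − 9.9)/2 = 2.7 m; q_5 = 0.42 × 1.14 × 2.7 = 1.293 m³/s
w_6 = (16.9 − 13.5)/2 = 1.7 m; q_6 = 0.31 × 0.94 × 1.7 = 0.4954 m³/s
w_7 = (16.9 − 15.3)/2 = 0.8 m; q_7 = 0.32 × 0.49 × 0.8 = 0.1254 m³/s
Q = Σ qᵢ = 7.368 m³/s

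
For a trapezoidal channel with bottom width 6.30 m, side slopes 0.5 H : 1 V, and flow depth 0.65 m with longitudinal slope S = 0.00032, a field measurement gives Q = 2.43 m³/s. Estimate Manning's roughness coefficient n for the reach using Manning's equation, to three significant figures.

0.0214

A = (b + z·y)·y = (6.30 + 0.5×0.65)×0.65 = 4.306 m²
P = b + 2y√(1+z²) = 6.30 + 2×0.65×√(1+0.5²) = 7.753 m
R = A/P = 4.306/7.753 = 0.5554 m
n = (1/Q)·A·R^(2/3)·S^(1/2) = (1/2.43) × 4.306 × 0.6757 × 0.01789 = 0.02142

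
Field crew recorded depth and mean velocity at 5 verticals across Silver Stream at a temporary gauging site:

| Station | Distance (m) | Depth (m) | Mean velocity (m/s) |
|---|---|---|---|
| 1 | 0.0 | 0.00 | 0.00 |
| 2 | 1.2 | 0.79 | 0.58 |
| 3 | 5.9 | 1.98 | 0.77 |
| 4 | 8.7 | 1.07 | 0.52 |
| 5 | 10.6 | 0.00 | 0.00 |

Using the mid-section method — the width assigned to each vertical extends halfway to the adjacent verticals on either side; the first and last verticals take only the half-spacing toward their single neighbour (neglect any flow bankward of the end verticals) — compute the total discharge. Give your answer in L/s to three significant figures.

w_2 = (5.9 − 0.0)/2 = 2.95 m; q_2 = 0.58 × 0.79 × 2.95 = 1.352 m³/s
w_3 = (8.7 − 1.2)/2 = 3.75 m; q_3 = 0.77 × 1.98 × 3.75 = 5.717 m³/s
w_4 = (10.6 − 5.9)/2 = 2.35 m; q_4 = 0.52 × 1.07 × 2.35 = 1.308 m³/s
Stations 1, 5 contribute zero (depth or velocity is 0).
Q = Σ qᵢ = 8.376 m³/s
= 8.376 × 1000 = 8376 L/s

8380 L/s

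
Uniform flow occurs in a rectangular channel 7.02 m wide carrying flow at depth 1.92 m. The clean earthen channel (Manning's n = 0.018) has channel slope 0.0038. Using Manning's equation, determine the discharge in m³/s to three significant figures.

53.3 m³/s

A = b·y = 7.02 × 1.92 = 13.48 m²
P = b + 2y = 7.02 + 2×1.92 = 10.86 m
R = A/P = 13.48/10.86 = 1.241 m
Q = (1/n)·A·R^(2/3)·S^(1/2) = (1/0.018) × 13.48 × 1.241^(2/3) × 0.0038^(1/2) = 53.31 m³/s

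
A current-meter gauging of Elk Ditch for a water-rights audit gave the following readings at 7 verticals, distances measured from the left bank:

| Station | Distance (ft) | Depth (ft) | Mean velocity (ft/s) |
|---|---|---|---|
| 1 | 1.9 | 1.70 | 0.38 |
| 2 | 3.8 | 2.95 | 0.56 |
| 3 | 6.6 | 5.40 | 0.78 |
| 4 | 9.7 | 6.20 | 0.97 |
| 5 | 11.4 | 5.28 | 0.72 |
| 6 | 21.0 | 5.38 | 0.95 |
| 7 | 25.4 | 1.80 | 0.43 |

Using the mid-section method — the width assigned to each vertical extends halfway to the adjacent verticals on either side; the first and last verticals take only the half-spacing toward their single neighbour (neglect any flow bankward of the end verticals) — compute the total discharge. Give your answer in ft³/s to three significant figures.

90.3 ft³/s

w_1 = (3.8 − 1.9)/2 = 0.95 ft; q_1 = 0.38 × 1.70 × 0.95 = 0.6137 ft³/s
w_2 = (6.6 − 1.9)/2 = 2.35 ft; q_2 = 0.56 × 2.95 × 2.35 = 3.882 ft³/s
w_3 = (9.7 − 3.8)/2 = 2.95 ft; q_3 = 0.78 × 5.40 × 2.95 = 12.43 ft³/s
w_4 = (11.4 − 6.6)/2 = 2.4 ft; q_4 = 0.97 × 6.20 × 2.4 = 14.43 ft³/s
w_5 = (21.0 − 9.7)/2 = 5.65 ft; q_5 = 0.72 × 5.28 × 5.65 = 21.48 ft³/s
w_6 = (25.4 − 11.4)/2 = 7 ft; q_6 = 0.95 × 5.38 × 7 = 35.78 ft³/s
w_7 = (25.4 − 21.0)/2 = 2.2 ft; q_7 = 0.43 × 1.80 × 2.2 = 1.703 ft³/s
Q = Σ qᵢ = 90.31 ft³/s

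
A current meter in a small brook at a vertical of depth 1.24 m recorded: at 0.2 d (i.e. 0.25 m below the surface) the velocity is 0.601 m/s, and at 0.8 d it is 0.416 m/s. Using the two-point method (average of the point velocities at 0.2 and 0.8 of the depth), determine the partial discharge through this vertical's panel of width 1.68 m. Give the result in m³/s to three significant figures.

1.06 m³/s

v̄ = (0.601 + 0.416) / 2 = 0.5085 m/s
q = v̄ × d × w = 0.5085 × 1.24 × 1.68 = 1.059 m³/s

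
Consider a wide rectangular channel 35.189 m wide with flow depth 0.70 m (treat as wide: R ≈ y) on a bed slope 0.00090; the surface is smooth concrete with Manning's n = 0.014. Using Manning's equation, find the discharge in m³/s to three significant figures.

A = b·y = 35.189 × 0.70 = 24.63 m²
Wide channel: R ≈ y = 0.70 m
Q = (1/n)·A·R^(2/3)·S^(1/2) = (1/0.014) × 24.63 × 0.7000^(2/3) × 0.00090^(1/2) = 41.61 m³/s

41.6 m³/s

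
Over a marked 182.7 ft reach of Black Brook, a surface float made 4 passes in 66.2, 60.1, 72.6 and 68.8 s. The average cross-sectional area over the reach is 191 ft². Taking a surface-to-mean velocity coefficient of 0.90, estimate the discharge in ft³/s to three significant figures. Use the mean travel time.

t̄ = (66.2 + 60.1 + 72.6 + 68.8) / 4 = 66.925 s
v_surface = L / t̄ = 182.7 / 66.925 = 2.730 ft/s
v_mean = 0.90 × 2.730 = 2.457 ft/s
Q = A × v_mean = 191 × 2.457 = 469.3 ft³/s

469 ft³/s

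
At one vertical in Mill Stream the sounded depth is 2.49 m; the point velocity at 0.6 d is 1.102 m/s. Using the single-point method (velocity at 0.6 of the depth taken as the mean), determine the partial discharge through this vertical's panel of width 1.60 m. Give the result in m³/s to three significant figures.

4.39 m³/s

v̄ = v₀.₆ = 1.102 m/s
q = v̄ × d × w = 1.102 × 2.49 × 1.60 = 4.390 m³/s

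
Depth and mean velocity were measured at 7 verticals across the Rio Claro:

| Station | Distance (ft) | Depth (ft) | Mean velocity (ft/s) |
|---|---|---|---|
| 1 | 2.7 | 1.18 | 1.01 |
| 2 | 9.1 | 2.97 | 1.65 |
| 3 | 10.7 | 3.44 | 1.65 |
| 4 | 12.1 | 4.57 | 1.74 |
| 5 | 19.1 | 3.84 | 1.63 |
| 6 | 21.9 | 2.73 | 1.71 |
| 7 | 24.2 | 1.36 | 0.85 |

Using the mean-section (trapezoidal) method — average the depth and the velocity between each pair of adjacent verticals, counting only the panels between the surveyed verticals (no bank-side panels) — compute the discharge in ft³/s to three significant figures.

Panel 1-2: Δb = 6.4 ft, d̄ = (1.18+2.97)/2 = 2.075, v̄ = (1.01+1.65)/2 = 1.33 → q = 6.4×2.075×1.33 = 17.66 ft³/s
Panel 2-3: Δb = 1.6 ft, d̄ = (2.97+3.44)/2 = 3.205, v̄ = (1.65+1.65)/2 = 1.65 → q = 1.6×3.205×1.65 = 8.461 ft³/s
Panel 3-4: Δb = 1.4 ft, d̄ = (3.44+4.57)/2 = 4.005, v̄ = (1.65+1.74)/2 = 1.695 → q = 1.4×4.005×1.695 = 9.504 ft³/s
Panel 4-5: Δb = 7 ft, d̄ = (4.57+3.84)/2 = 4.205, v̄ = (1.74+1.63)/2 = 1.685 → q = 7×4.205×1.685 = 49.60 ft³/s
Panel 5-6: Δb = 2.8 ft, d̄ = (3.84+2.73)/2 = 3.285, v̄ = (1.63+1.71)/2 = 1.67 → q = 2.8×3.285×1.67 = 15.36 ft³/s
Panel 6-7: Δb = 2.3 ft, d̄ = (2.73+1.36)/2 = 2.045, v̄ = (1.71+0.85)/2 = 1.28 → q = 2.3×2.045×1.28 = 6.020 ft³/s
Q = Σ q = 106.6 ft³/s

107 ft³/s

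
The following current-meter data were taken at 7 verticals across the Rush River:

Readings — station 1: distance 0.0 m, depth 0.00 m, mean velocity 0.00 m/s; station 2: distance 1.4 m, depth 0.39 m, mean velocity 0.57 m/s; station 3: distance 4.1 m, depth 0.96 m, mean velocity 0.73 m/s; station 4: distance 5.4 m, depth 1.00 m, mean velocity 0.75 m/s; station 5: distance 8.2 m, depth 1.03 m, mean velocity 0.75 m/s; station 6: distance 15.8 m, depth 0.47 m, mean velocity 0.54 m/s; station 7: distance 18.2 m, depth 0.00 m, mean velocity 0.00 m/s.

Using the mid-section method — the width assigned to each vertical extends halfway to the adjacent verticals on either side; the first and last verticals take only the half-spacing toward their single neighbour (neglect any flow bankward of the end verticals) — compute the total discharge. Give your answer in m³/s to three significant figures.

w_2 = (4.1 − 0.0)/2 = 2.05 m; q_2 = 0.57 × 0.39 × 2.05 = 0.4557 m³/s
w_3 = (5.4 − 1.4)/2 = 2 m; q_3 = 0.73 × 0.96 × 2 = 1.402 m³/s
w_4 = (8.2 − 4.1)/2 = 2.05 m; q_4 = 0.75 × 1.00 × 2.05 = 1.538 m³/s
w_5 = (15.8 − 5.4)/2 = 5.2 m; q_5 = 0.75 × 1.03 × 5.2 = 4.017 m³/s
w_6 = (18.2 − 8.2)/2 = 5 m; q_6 = 0.54 × 0.47 × 5 = 1.269 m³/s
Stations 1, 7 contribute zero (depth or velocity is 0).
Q = Σ qᵢ = 8.681 m³/s

8.68 m³/s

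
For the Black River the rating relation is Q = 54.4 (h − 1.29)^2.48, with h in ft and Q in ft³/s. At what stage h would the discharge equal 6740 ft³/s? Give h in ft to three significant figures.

8.27 ft

h − h₀ = (Q/C)^(1/b) = (6740/54.4)^(1/2.48) = 6.982 ft
h = 1.29 + 6.982 = 8.272 ft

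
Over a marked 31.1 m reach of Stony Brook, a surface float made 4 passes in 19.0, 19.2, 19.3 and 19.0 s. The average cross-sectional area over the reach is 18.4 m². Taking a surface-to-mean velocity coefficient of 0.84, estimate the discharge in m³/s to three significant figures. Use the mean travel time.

25.1 m³/s

t̄ = (19.0 + 19.2 + 19.3 + 19.0) / 4 = 19.125 s
v_surface = L / t̄ = 31.1 / 19.125 = 1.626 m/s
v_mean = 0.84 × 1.626 = 1.366 m/s
Q = A × v_mean = 18.4 × 1.366 = 25.13 m³/s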